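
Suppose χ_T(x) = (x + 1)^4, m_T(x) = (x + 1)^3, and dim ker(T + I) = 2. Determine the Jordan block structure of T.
λ = -1: algebraic multiplicity 4 (exponent in χ_T), largest block size 3 (exponent in m_T), 2 blocks (geometric multiplicity). These force block sizes [3, 1].

Jordan blocks: (-1, 3), (-1, 1)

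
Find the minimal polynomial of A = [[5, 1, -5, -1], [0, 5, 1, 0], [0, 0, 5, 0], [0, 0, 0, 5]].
m_A(x) = (x - 5)^3

The characteristic polynomial factors as (x - 5)^4. The minimal polynomial is ∏(x - λ)^{k_λ} where k_λ is the size of the largest Jordan block at λ.

For λ = 5: rank(A - 5I) = 2, and the largest Jordan block has size 3 (the smallest k with rank((A - 5I)^k) = rank((A - 5I)^(k+1))).

So m_A(x) = (x - 5)^3.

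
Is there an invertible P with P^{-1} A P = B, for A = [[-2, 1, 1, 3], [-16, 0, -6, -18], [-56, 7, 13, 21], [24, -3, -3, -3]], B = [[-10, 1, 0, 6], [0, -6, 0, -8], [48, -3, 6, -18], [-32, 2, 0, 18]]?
Two matrices over a field are similar if and only if they have the same invariant factors.

Both A and B have characteristic polynomial (x - 6)^2(x + 2)^2 and minimal polynomial (x - 6)(x + 2)^2. Computing further, both have invariant factors x - 6, (x - 6)(x + 2)^2. Hence A and B are similar.

Yes.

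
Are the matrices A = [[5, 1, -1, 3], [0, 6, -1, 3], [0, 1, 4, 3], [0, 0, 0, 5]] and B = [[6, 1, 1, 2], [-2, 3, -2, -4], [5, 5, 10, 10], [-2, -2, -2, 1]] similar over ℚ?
Yes.

Two matrices over a field are similar if and only if they have the same invariant factors.

Both A and B have characteristic polynomial (x - 5)^4 and minimal polynomial (x - 5)^2. Computing further, both have invariant factors x - 5, x - 5, (x - 5)^2. Hence A and B are similar.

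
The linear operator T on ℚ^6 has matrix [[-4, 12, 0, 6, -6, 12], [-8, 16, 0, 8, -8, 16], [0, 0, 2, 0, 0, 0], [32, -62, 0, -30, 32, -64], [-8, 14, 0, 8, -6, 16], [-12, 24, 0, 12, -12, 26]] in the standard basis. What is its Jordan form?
The characteristic polynomial is det(xI - A) = x(x - 2)^4(x + 4), so the eigenvalues are -4 (algebraic multiplicity 1), 0 (algebraic multiplicity 1), 2 (algebraic multiplicity 4).

For λ = -4: algebraic multiplicity 1 gives one 1×1 block.

For λ = 0: algebraic multiplicity 1 gives one 1×1 block.

For λ = 2: rank(A - 2I) = 2. The eigenspace has dimension 6 - 2 = 4, so there are 4 Jordan blocks; the rank sequence gives block sizes [1, 1, 1, 1].

Assembling the blocks gives the Jordan form J above.

J = [[-4, 0, 0, 0, 0, 0], [0, 0, 0, 0, 0, 0], [0, 0, 2, 0, 0, 0], [0, 0, 0, 2, 0, 0], [0, 0, 0, 0, 2, 0], [0, 0, 0, 0, 0, 2]]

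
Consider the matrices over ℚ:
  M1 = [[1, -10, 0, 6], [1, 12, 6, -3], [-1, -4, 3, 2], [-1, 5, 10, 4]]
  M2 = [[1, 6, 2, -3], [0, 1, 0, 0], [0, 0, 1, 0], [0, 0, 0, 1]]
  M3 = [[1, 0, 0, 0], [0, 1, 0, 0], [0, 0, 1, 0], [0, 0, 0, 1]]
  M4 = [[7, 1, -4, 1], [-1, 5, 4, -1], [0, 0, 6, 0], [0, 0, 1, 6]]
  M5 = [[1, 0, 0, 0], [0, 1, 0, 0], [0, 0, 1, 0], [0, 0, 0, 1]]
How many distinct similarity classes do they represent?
Characteristic polynomials: χ_{M1} = (x - 5)^4, χ_{M2} = (x - 1)^4, χ_{M3} = (x - 1)^4, χ_{M4} = (x - 6)^4, χ_{M5} = (x - 1)^4.

{M1}: invariant factors (x - 5)^2, (x - 5)^2.

{M2}: invariant factors x - 1, x - 1, (x - 1)^2.

{M3, M5}: invariant factors x - 1, x - 1, x - 1, x - 1.

{M4}: invariant factors x - 6, (x - 6)^3.

Matrices are similar if and only if their invariant-factor lists agree; the partition into similarity classes is {M1}, {M2}, {M3, M5}, {M4}.

4 classes: {M1}, {M2}, {M3, M5}, {M4}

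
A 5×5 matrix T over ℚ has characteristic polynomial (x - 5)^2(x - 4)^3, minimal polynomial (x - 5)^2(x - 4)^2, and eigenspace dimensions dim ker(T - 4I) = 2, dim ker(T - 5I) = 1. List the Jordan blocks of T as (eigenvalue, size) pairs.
λ = 4: algebraic multiplicity 3 (exponent in χ_T), largest block size 2 (exponent in m_T), 2 blocks (geometric multiplicity). These force block sizes [2, 1].
λ = 5: algebraic multiplicity 2 (exponent in χ_T), largest block size 2 (exponent in m_T), 1 block (geometric multiplicity). This forces block sizes [2].

Jordan blocks: (4, 2), (4, 1), (5, 2)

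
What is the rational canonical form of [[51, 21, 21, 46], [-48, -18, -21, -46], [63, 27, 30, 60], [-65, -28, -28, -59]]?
The invariant factors of A (the non-unit diagonal entries of the Smith normal form of xI - A over ℚ[x]) are x - 3, (x - 3)(x - 2)(x + 4), each dividing the next. The characteristic polynomial is their product, (x - 3)^2(x - 2)(x + 4).

The rational canonical form is the block-diagonal matrix of companion matrices C(f_i):
R = [[3, 0, 0, 0], [0, 0, 0, -24], [0, 1, 0, 14], [0, 0, 1, 1]].

R = [[3, 0, 0, 0], [0, 0, 0, -24], [0, 1, 0, 14], [0, 0, 1, 1]]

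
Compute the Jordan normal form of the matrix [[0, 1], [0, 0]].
The characteristic polynomial is det(xI - A) = x^2, so the eigenvalues are 0 (algebraic multiplicity 2).

For λ = 0: rank(A) = 1, rank(A^2) = 0. The eigenspace has dimension 2 - 1 = 1, so there is 1 Jordan block; the rank sequence gives block sizes [2].

Assembling the blocks gives the Jordan form J above.

J = [[0, 1], [0, 0]]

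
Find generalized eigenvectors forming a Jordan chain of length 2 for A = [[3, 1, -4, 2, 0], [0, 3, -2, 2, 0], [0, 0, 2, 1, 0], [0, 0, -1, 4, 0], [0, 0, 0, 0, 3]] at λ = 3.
We seek v_1 ∈ ker((A - 3I)^2) \ ker(A - 3I), then set v_{i+1} = (A - 3I) v_i.

One such chain is v_1 = [[0, 1, 0, 0, 0]]^T, v_2 = [[1, 0, 0, 0, 0]]^T. Check: (A - 3I) v_2 = [[0, 0, 0, 0, 0]]^T = 0.

v_1 = [[0, 1, 0, 0, 0]]^T, v_2 = [[1, 0, 0, 0, 0]]^T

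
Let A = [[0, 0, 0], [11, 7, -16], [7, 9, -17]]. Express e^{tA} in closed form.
A has Jordan form J = [[-5, 1, 0], [0, -5, 0], [0, 0, 0]] with A = PJP^{-1}, so e^{tA} = P e^{tJ} P^{-1}.

For a Jordan block J_k(λ), e^{tJ_k(λ)} = e^{λt} · (I + tN + t^2 N^2/2! + ... + t^{k-1} N^{k-1}/(k-1)!) where N is the nilpotent superdiagonal part.

Assembling the blocks and conjugating back gives the entries of e^{tA} as shown above.

e^{tA} = [[1, 0, 0], [(-4*t + 3*e^{5*t} - 3)*e^{-5*t}, (12*t + 1)*e^{-5*t}, -16*t*e^{-5*t}], [(-3*t + 2*e^{5*t} - 2)*e^{-5*t}, 9*t*e^{-5*t}, (1 - 12*t)*e^{-5*t}]]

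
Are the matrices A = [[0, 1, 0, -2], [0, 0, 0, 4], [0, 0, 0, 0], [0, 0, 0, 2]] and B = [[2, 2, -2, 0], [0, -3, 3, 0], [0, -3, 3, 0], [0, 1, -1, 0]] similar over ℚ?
Yes.

Two matrices over a field are similar if and only if they have the same invariant factors.

Both A and B have characteristic polynomial x^3(x - 2) and minimal polynomial x^2(x - 2). Computing further, both have invariant factors x, x^2(x - 2). Hence A and B are similar.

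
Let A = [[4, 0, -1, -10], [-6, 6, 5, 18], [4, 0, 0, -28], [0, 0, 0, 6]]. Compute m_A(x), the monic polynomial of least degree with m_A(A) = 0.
m_A(x) = (x - 6)(x - 2)^2

The characteristic polynomial factors as (x - 6)^2(x - 2)^2. The minimal polynomial is ∏(x - λ)^{k_λ} where k_λ is the size of the largest Jordan block at λ.

For λ = 2: rank(A - 2I) = 3, and the largest Jordan block has size 2 (the smallest k with rank((A - 2I)^k) = rank((A - 2I)^(k+1))).
For λ = 6: rank(A - 6I) = 2, and the largest Jordan block has size 1 (the smallest k with rank((A - 6I)^k) = rank((A - 6I)^(k+1))).

So m_A(x) = (x - 6)(x - 2)^2.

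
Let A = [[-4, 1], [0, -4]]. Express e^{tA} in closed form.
e^{tA} = [[e^{-4*t}, t*e^{-4*t}], [0, e^{-4*t}]]

A has Jordan form J = [[-4, 1], [0, -4]] with A = PJP^{-1}, so e^{tA} = P e^{tJ} P^{-1}.

For a Jordan block J_k(λ), e^{tJ_k(λ)} = e^{λt} · (I + tN + t^2 N^2/2! + ... + t^{k-1} N^{k-1}/(k-1)!) where N is the nilpotent superdiagonal part.

Assembling the blocks and conjugating back gives the entries of e^{tA} as shown above.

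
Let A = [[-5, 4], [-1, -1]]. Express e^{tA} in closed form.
A has Jordan form J = [[-3, 1], [0, -3]] with A = PJP^{-1}, so e^{tA} = P e^{tJ} P^{-1}.

For a Jordan block J_k(λ), e^{tJ_k(λ)} = e^{λt} · (I + tN + t^2 N^2/2! + ... + t^{k-1} N^{k-1}/(k-1)!) where N is the nilpotent superdiagonal part.

Assembling the blocks and conjugating back gives the entries of e^{tA} as shown above.

e^{tA} = [[(1 - 2*t)*e^{-3*t}, 4*t*e^{-3*t}], [-t*e^{-3*t}, (2*t + 1)*e^{-3*t}]]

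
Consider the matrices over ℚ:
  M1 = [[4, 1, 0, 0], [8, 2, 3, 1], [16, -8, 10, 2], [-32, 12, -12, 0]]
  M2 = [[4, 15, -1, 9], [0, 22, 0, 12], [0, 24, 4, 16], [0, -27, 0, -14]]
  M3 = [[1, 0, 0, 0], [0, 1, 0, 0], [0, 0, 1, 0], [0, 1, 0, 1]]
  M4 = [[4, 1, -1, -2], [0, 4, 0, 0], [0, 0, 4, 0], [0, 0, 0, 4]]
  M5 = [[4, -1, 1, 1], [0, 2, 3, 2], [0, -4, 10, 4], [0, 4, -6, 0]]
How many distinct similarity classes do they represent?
Characteristic polynomials: χ_{M1} = (x - 4)^4, χ_{M2} = (x - 4)^4, χ_{M3} = (x - 1)^4, χ_{M4} = (x - 4)^4, χ_{M5} = (x - 4)^4.

{M1, M2, M5}: invariant factors x - 4, (x - 4)^3.

{M3}: invariant factors x - 1, x - 1, (x - 1)^2.

{M4}: invariant factors x - 4, x - 4, (x - 4)^2.

Matrices are similar if and only if their invariant-factor lists agree; the partition into similarity classes is {M1, M2, M5}, {M3}, {M4}.

3 classes: {M1, M2, M5}, {M3}, {M4}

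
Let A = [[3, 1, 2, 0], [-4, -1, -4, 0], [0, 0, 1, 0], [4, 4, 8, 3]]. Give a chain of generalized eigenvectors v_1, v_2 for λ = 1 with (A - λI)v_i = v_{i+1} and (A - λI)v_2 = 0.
v_1 = [[1, 1, -1, 1]]^T, v_2 = [[1, -2, 0, 2]]^T

We seek v_1 ∈ ker((A - I)^2) \ ker(A - I), then set v_{i+1} = (A - I) v_i.

One such chain is v_1 = [[1, 1, -1, 1]]^T, v_2 = [[1, -2, 0, 2]]^T. Check: (A - I) v_2 = [[0, 0, 0, 0]]^T = 0.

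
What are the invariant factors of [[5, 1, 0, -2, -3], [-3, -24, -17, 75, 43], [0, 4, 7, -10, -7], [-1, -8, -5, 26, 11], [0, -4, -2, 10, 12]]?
The Jordan structure of A has elementary divisors (x - 5)^3, (x - 5), (x - 6). Arranging the block sizes at each eigenvalue in decreasing order and taking row products gives the invariant factors.

Invariant factors (smallest first, each dividing the next): x - 5, (x - 6)(x - 5)^3.

Check: the last factor (x - 6)(x - 5)^3 is the minimal polynomial, and the product (x - 6)(x - 5)^4 is the characteristic polynomial.

x - 5, (x - 6)(x - 5)^3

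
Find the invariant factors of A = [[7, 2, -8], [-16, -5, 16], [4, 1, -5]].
x + 1, (x + 1)^2

The Jordan structure of A has elementary divisors (x + 1)^2, (x + 1). Arranging the block sizes at each eigenvalue in decreasing order and taking row products gives the invariant factors.

Invariant factors (smallest first, each dividing the next): x + 1, (x + 1)^2.

Check: the last factor (x + 1)^2 is the minimal polynomial, and the product (x + 1)^3 is the characteristic polynomial.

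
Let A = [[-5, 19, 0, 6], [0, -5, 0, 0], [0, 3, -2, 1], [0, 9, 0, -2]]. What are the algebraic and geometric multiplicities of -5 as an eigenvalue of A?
The characteristic polynomial is (x + 2)^2(x + 5)^2, so the factor x + 5 appears with exponent 2: the algebraic multiplicity is 2.

rank(A + 5I) = 3, so the eigenspace has dimension 4 - 3 = 1: the geometric multiplicity is 1.

Since 1 < 2, A is not diagonalizable.

algebraic multiplicity 2, geometric multiplicity 1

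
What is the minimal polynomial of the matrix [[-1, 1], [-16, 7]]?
m_A(x) = (x - 3)^2

The characteristic polynomial factors as (x - 3)^2. The minimal polynomial is ∏(x - λ)^{k_λ} where k_λ is the size of the largest Jordan block at λ.

For λ = 3: rank(A - 3I) = 1, and the largest Jordan block has size 2 (the smallest k with rank((A - 3I)^k) = rank((A - 3I)^(k+1))).

So m_A(x) = (x - 3)^2.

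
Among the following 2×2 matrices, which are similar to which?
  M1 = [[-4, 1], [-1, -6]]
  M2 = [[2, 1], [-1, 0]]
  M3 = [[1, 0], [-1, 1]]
2 classes: {M1}, {M2, M3}

Characteristic polynomials: χ_{M1} = (x + 5)^2, χ_{M2} = (x - 1)^2, χ_{M3} = (x - 1)^2.

{M1}: invariant factors (x + 5)^2.

{M2, M3}: invariant factors (x - 1)^2.

Matrices are similar if and only if their invariant-factor lists agree; the partition into similarity classes is {M1}, {M2, M3}.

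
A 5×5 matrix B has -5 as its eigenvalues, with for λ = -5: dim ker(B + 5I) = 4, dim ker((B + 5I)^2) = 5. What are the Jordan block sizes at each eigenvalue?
λ = -5: successive nullity increments [4, 1] count blocks of size ≥ k; block sizes are [2, 1, 1, 1].

Jordan blocks: (-5, 2), (-5, 1), (-5, 1), (-5, 1)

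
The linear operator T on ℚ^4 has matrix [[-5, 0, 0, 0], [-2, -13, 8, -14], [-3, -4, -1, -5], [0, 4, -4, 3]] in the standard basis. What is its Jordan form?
J = [[-5, 0, 0, 0], [0, -5, 0, 0], [0, 0, -3, 1], [0, 0, 0, -3]]

The characteristic polynomial is det(xI - A) = (x + 3)^2(x + 5)^2, so the eigenvalues are -5 (algebraic multiplicity 2), -3 (algebraic multiplicity 2).

For λ = -5: rank(A + 5I) = 2. The eigenspace has dimension 4 - 2 = 2, so there are 2 Jordan blocks; the rank sequence gives block sizes [1, 1].

For λ = -3: rank(A + 3I) = 3, rank((A + 3I)^2) = 2. The eigenspace has dimension 4 - 3 = 1, so there is 1 Jordan block; the rank sequence gives block sizes [2].

Assembling the blocks gives the Jordan form J above.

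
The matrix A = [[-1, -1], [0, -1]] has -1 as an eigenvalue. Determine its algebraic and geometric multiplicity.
algebraic multiplicity 2, geometric multiplicity 1

The characteristic polynomial is (x + 1)^2, so the factor x + 1 appears with exponent 2: the algebraic multiplicity is 2.

rank(A + I) = 1, so the eigenspace has dimension 2 - 1 = 1: the geometric multiplicity is 1.

Since 1 < 2, A is not diagonalizable.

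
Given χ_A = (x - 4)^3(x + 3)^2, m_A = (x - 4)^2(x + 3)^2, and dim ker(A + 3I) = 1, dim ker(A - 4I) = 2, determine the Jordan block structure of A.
λ = -3: algebraic multiplicity 2 (exponent in χ_A), largest block size 2 (exponent in m_A), 1 block (geometric multiplicity). This forces block sizes [2].
λ = 4: algebraic multiplicity 3 (exponent in χ_A), largest block size 2 (exponent in m_A), 2 blocks (geometric multiplicity). These force block sizes [2, 1].

Jordan blocks: (-3, 2), (4, 2), (4, 1)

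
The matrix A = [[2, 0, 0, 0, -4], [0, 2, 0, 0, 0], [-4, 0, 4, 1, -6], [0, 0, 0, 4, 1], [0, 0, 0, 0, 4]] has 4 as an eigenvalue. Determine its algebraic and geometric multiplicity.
The characteristic polynomial is (x - 4)^3(x - 2)^2, so the factor x - 4 appears with exponent 3: the algebraic multiplicity is 3.

rank(A - 4I) = 4, so the eigenspace has dimension 5 - 4 = 1: the geometric multiplicity is 1.

Since 1 < 3, A is not diagonalizable.

algebraic multiplicity 3, geometric multiplicity 1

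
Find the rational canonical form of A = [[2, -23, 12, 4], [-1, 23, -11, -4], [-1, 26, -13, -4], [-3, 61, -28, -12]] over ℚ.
The invariant factors of A (the non-unit diagonal entries of the Smith normal form of xI - A over ℚ[x]) are (x^2 - 2)^2, each dividing the next. The characteristic polynomial is their product, (x^2 - 2)^2.

The rational canonical form is the block-diagonal matrix of companion matrices C(f_i):
R = [[0, 0, 0, -4], [1, 0, 0, 0], [0, 1, 0, 4], [0, 0, 1, 0]].

Note the characteristic polynomial does not split into linear factors over ℚ, so A has no Jordan form over ℚ; the rational canonical form exists over any field.

R = [[0, 0, 0, -4], [1, 0, 0, 0], [0, 1, 0, 4], [0, 0, 1, 0]]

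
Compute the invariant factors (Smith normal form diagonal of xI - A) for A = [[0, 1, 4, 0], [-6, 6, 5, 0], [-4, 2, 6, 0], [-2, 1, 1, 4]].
The Jordan structure of A has elementary divisors (x - 4)^3, (x - 4). Arranging the block sizes at each eigenvalue in decreasing order and taking row products gives the invariant factors.

Invariant factors (smallest first, each dividing the next): x - 4, (x - 4)^3.

Check: the last factor (x - 4)^3 is the minimal polynomial, and the product (x - 4)^4 is the characteristic polynomial.

x - 4, (x - 4)^3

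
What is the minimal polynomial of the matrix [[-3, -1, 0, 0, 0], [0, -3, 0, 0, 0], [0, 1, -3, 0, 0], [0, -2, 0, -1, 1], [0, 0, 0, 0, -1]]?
m_A(x) = (x + 1)^2(x + 3)^2

The characteristic polynomial factors as (x + 1)^2(x + 3)^3. The minimal polynomial is ∏(x - λ)^{k_λ} where k_λ is the size of the largest Jordan block at λ.

For λ = -3: rank(A + 3I) = 3, and the largest Jordan block has size 2 (the smallest k with rank((A + 3I)^k) = rank((A + 3I)^(k+1))).
For λ = -1: rank(A + I) = 4, and the largest Jordan block has size 2 (the smallest k with rank((A + I)^k) = rank((A + I)^(k+1))).

So m_A(x) = (x + 1)^2(x + 3)^2.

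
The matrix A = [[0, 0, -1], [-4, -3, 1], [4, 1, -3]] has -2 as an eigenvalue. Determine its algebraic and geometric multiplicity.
The characteristic polynomial is (x + 2)^3, so the factor x + 2 appears with exponent 3: the algebraic multiplicity is 3.

rank(A + 2I) = 2, so the eigenspace has dimension 3 - 2 = 1: the geometric multiplicity is 1.

Since 1 < 3, A is not diagonalizable.

algebraic multiplicity 3, geometric multiplicity 1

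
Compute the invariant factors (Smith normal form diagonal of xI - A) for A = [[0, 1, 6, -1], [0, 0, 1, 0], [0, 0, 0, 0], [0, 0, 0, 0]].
x, x^3

The Jordan structure of A has elementary divisors x^3, x. Arranging the block sizes at each eigenvalue in decreasing order and taking row products gives the invariant factors.

Invariant factors (smallest first, each dividing the next): x, x^3.

Check: the last factor x^3 is the minimal polynomial, and the product x^4 is the characteristic polynomial.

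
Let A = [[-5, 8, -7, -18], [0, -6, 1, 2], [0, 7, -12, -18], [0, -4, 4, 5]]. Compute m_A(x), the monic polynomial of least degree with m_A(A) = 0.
m_A(x) = (x + 3)(x + 5)^3

The characteristic polynomial factors as (x + 3)(x + 5)^3. The minimal polynomial is ∏(x - λ)^{k_λ} where k_λ is the size of the largest Jordan block at λ.

For λ = -5: rank(A + 5I) = 3, and the largest Jordan block has size 3 (the smallest k with rank((A + 5I)^k) = rank((A + 5I)^(k+1))).
For λ = -3: rank(A + 3I) = 3, and the largest Jordan block has size 1 (the smallest k with rank((A + 3I)^k) = rank((A + 3I)^(k+1))).

So m_A(x) = (x + 3)(x + 5)^3.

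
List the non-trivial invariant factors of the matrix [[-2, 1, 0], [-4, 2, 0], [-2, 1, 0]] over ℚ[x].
The Jordan structure of A has elementary divisors x^2, x. Arranging the block sizes at each eigenvalue in decreasing order and taking row products gives the invariant factors.

Invariant factors (smallest first, each dividing the next): x, x^2.

Check: the last factor x^2 is the minimal polynomial, and the product x^3 is the characteristic polynomial.

x, x^2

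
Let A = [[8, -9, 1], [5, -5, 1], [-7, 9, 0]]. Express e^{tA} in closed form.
e^{tA} = [[(-3*t^2 + 14*t + 2)*e^{t}/2, -9*t*e^{t}, t*(2 - 3*t)*e^{t}/2], [t*(5 - t)*e^{t}, (1 - 6*t)*e^{t}, t*(1 - t)*e^{t}], [t*(3*t - 14)*e^{t}/2, 9*t*e^{t}, (3*t^2/2 - t + 1)*e^{t}]]

A has Jordan form J = [[1, 1, 0], [0, 1, 1], [0, 0, 1]] with A = PJP^{-1}, so e^{tA} = P e^{tJ} P^{-1}.

For a Jordan block J_k(λ), e^{tJ_k(λ)} = e^{λt} · (I + tN + t^2 N^2/2! + ... + t^{k-1} N^{k-1}/(k-1)!) where N is the nilpotent superdiagonal part.

Assembling the blocks and conjugating back gives the entries of e^{tA} as shown above.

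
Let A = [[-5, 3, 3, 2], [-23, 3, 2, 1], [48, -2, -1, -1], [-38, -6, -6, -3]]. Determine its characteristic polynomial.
xI - A = [[x + 5, -3, -3, -2], [23, x - 3, -2, -1], [-48, 2, x + 1, 1], [38, 6, 6, x + 3]].

Expanding det(xI - A) along the first row:
det(xI - A) = + (x + 5)·det([[x - 3, -2, -1], [2, x + 1, 1], [6, 6, x + 3]]) - (-3)·det([[23, -2, -1], [-48, x + 1, 1], [38, 6, x + 3]]) + (-3)·det([[23, x - 3, -1], [-48, 2, 1], [38, 6, x + 3]]) - (-2)·det([[23, x - 3, -2], [-48, 2, x + 1], [38, 6, 6]]).

Evaluating gives χ_A(x) = x^4 + 6x^3 + x^2 - 24x + 16 = (x - 1)^2(x + 4)^2.

χ_A(x) = (x - 1)^2(x + 4)^2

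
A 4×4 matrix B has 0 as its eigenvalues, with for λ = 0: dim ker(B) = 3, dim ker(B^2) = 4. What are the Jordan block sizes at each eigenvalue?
Jordan blocks: (0, 2), (0, 1), (0, 1)

λ = 0: successive nullity increments [3, 1] count blocks of size ≥ k; block sizes are [2, 1, 1].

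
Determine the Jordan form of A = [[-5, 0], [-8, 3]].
The characteristic polynomial is det(xI - A) = (x - 3)(x + 5), so the eigenvalues are -5 (algebraic multiplicity 1), 3 (algebraic multiplicity 1).

For λ = -5: algebraic multiplicity 1 gives one 1×1 block.

For λ = 3: algebraic multiplicity 1 gives one 1×1 block.

Assembling the blocks gives the Jordan form J above.

J = [[-5, 0], [0, 3]]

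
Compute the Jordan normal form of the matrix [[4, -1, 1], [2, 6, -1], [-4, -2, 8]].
The characteristic polynomial is det(xI - A) = (x - 6)^3, so the eigenvalues are 6 (algebraic multiplicity 3).

For λ = 6: rank(A - 6I) = 2, rank((A - 6I)^2) = 1, rank((A - 6I)^3) = 0. The eigenspace has dimension 3 - 2 = 1, so there is 1 Jordan block; the rank sequence gives block sizes [3].

Assembling the blocks gives the Jordan form J above.

J = [[6, 1, 0], [0, 6, 1], [0, 0, 6]]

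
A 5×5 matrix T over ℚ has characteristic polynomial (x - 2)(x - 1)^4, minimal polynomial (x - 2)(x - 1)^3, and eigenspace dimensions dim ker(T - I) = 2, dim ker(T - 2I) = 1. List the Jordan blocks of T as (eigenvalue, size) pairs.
λ = 1: algebraic multiplicity 4 (exponent in χ_T), largest block size 3 (exponent in m_T), 2 blocks (geometric multiplicity). These force block sizes [3, 1].
λ = 2: algebraic multiplicity 1 (exponent in χ_T), largest block size 1 (exponent in m_T), 1 block (geometric multiplicity). This forces block sizes [1].

Jordan blocks: (1, 3), (1, 1), (2, 1)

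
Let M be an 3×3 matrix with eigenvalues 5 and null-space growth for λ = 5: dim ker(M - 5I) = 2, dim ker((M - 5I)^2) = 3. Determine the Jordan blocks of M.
Jordan blocks: (5, 2), (5, 1)

λ = 5: successive nullity increments [2, 1] count blocks of size ≥ k; block sizes are [2, 1].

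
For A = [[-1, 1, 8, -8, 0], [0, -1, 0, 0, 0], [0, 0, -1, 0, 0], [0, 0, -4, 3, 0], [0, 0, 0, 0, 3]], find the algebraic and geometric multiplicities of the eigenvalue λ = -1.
The characteristic polynomial is (x - 3)^2(x + 1)^3, so the factor x + 1 appears with exponent 3: the algebraic multiplicity is 3.

rank(A + I) = 3, so the eigenspace has dimension 5 - 3 = 2: the geometric multiplicity is 2.

Since 2 < 3, A is not diagonalizable.

algebraic multiplicity 3, geometric multiplicity 2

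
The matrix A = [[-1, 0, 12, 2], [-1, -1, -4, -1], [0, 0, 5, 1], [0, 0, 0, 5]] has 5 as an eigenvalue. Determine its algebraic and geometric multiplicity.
The characteristic polynomial is (x - 5)^2(x + 1)^2, so the factor x - 5 appears with exponent 2: the algebraic multiplicity is 2.

rank(A - 5I) = 3, so the eigenspace has dimension 4 - 3 = 1: the geometric multiplicity is 1.

Since 1 < 2, A is not diagonalizable.

algebraic multiplicity 2, geometric multiplicity 1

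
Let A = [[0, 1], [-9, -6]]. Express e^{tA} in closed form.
e^{tA} = [[(3*t + 1)*e^{-3*t}, t*e^{-3*t}], [-9*t*e^{-3*t}, (1 - 3*t)*e^{-3*t}]]

A has Jordan form J = [[-3, 1], [0, -3]] with A = PJP^{-1}, so e^{tA} = P e^{tJ} P^{-1}.

For a Jordan block J_k(λ), e^{tJ_k(λ)} = e^{λt} · (I + tN + t^2 N^2/2! + ... + t^{k-1} N^{k-1}/(k-1)!) where N is the nilpotent superdiagonal part.

Assembling the blocks and conjugating back gives the entries of e^{tA} as shown above.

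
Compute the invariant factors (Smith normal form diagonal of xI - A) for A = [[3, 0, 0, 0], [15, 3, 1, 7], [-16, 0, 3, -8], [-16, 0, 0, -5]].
The Jordan structure of A has elementary divisors (x + 5), (x - 3)^2, (x - 3). Arranging the block sizes at each eigenvalue in decreasing order and taking row products gives the invariant factors.

Invariant factors (smallest first, each dividing the next): x - 3, (x - 3)^2(x + 5).

Check: the last factor (x - 3)^2(x + 5) is the minimal polynomial, and the product (x - 3)^3(x + 5) is the characteristic polynomial.

x - 3, (x - 3)^2(x + 5)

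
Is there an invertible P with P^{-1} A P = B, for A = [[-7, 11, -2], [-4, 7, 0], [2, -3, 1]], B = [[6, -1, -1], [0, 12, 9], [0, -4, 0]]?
No.

trace(A) = 1 but trace(B) = 18. The trace is a similarity invariant, so A and B are not similar.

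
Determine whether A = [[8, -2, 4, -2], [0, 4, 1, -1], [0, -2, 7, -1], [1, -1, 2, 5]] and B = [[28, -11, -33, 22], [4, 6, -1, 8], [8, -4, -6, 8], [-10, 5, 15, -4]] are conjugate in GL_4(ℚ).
Yes.

Two matrices over a field are similar if and only if they have the same invariant factors.

Both A and B have characteristic polynomial (x - 6)^4 and minimal polynomial (x - 6)^3. Computing further, both have invariant factors x - 6, (x - 6)^3. Hence A and B are similar.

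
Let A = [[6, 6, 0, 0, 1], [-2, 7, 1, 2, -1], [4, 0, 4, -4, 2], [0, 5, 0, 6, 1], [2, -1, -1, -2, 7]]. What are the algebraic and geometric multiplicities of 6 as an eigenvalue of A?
The characteristic polynomial is (x - 6)^5, so the factor x - 6 appears with exponent 5: the algebraic multiplicity is 5.

rank(A - 6I) = 3, so the eigenspace has dimension 5 - 3 = 2: the geometric multiplicity is 2.

Since 2 < 5, A is not diagonalizable.

algebraic multiplicity 5, geometric multiplicity 2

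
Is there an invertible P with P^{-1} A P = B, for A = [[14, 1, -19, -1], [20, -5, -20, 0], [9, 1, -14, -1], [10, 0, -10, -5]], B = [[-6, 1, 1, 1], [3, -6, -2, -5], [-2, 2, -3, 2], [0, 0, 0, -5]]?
trace(A) = -10 but trace(B) = -20. The trace is a similarity invariant, so A and B are not similar.

No.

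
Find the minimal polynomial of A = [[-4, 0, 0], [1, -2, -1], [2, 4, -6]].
The characteristic polynomial factors as (x + 4)^3. The minimal polynomial is ∏(x - λ)^{k_λ} where k_λ is the size of the largest Jordan block at λ.

For λ = -4: rank(A + 4I) = 1, and the largest Jordan block has size 2 (the smallest k with rank((A + 4I)^k) = rank((A + 4I)^(k+1))).

So m_A(x) = (x + 4)^2.

m_A(x) = (x + 4)^2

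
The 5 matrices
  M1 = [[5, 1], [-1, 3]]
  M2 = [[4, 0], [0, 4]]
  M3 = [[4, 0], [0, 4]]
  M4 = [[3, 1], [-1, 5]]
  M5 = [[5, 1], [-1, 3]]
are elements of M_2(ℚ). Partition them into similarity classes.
2 classes: {M1, M4, M5}, {M2, M3}

Characteristic polynomials: χ_{M1} = (x - 4)^2, χ_{M2} = (x - 4)^2, χ_{M3} = (x - 4)^2, χ_{M4} = (x - 4)^2, χ_{M5} = (x - 4)^2.

{M1, M4, M5}: invariant factors (x - 4)^2.

{M2, M3}: invariant factors x - 4, x - 4.

Matrices are similar if and only if their invariant-factor lists agree; the partition into similarity classes is {M1, M4, M5}, {M2, M3}.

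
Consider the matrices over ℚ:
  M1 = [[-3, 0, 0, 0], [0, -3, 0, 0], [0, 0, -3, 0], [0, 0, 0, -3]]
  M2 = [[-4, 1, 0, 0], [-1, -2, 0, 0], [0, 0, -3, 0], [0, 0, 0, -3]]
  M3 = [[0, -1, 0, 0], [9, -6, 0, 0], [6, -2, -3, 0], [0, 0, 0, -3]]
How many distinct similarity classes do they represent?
2 classes: {M1}, {M2, M3}

Characteristic polynomials: χ_{M1} = (x + 3)^4, χ_{M2} = (x + 3)^4, χ_{M3} = (x + 3)^4.

{M1}: invariant factors x + 3, x + 3, x + 3, x + 3.

{M2, M3}: invariant factors x + 3, x + 3, (x + 3)^2.

Matrices are similar if and only if their invariant-factor lists agree; the partition into similarity classes is {M1}, {M2, M3}.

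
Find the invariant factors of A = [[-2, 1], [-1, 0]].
The Jordan structure of A has elementary divisors (x + 1)^2. Arranging the block sizes at each eigenvalue in decreasing order and taking row products gives the invariant factors.

Invariant factors (smallest first, each dividing the next): (x + 1)^2.

Check: the last factor (x + 1)^2 is the minimal polynomial, and the product (x + 1)^2 is the characteristic polynomial.

(x + 1)^2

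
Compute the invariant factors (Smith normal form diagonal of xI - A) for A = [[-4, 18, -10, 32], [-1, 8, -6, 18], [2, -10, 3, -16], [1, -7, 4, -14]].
The Jordan structure of A has elementary divisors (x + 2)^3, (x + 1). Arranging the block sizes at each eigenvalue in decreasing order and taking row products gives the invariant factors.

Invariant factors (smallest first, each dividing the next): (x + 1)(x + 2)^3.

Check: the last factor (x + 1)(x + 2)^3 is the minimal polynomial, and the product (x + 1)(x + 2)^3 is the characteristic polynomial.

(x + 1)(x + 2)^3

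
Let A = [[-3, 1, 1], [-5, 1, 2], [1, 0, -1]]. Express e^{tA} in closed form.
e^{tA} = [[(1 - 2*t)*e^{-t}, t*e^{-t}, t*e^{-t}], [t*(t - 5)*e^{-t}, (-t^2 + 4*t + 2)*e^{-t}/2, t*(4 - t)*e^{-t}/2], [t*(1 - t)*e^{-t}, t^2*e^{-t}/2, (t^2 + 2)*e^{-t}/2]]

A has Jordan form J = [[-1, 1, 0], [0, -1, 1], [0, 0, -1]] with A = PJP^{-1}, so e^{tA} = P e^{tJ} P^{-1}.

For a Jordan block J_k(λ), e^{tJ_k(λ)} = e^{λt} · (I + tN + t^2 N^2/2! + ... + t^{k-1} N^{k-1}/(k-1)!) where N is the nilpotent superdiagonal part.

Assembling the blocks and conjugating back gives the entries of e^{tA} as shown above.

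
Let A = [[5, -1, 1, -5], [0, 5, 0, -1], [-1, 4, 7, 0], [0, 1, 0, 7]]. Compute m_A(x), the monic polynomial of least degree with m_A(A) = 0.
m_A(x) = (x - 6)^3

The characteristic polynomial factors as (x - 6)^4. The minimal polynomial is ∏(x - λ)^{k_λ} where k_λ is the size of the largest Jordan block at λ.

For λ = 6: rank(A - 6I) = 2, and the largest Jordan block has size 3 (the smallest k with rank((A - 6I)^k) = rank((A - 6I)^(k+1))).

So m_A(x) = (x - 6)^3.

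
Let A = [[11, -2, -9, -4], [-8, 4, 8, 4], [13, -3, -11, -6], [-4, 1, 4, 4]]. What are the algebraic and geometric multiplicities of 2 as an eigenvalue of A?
algebraic multiplicity 4, geometric multiplicity 2

The characteristic polynomial is (x - 2)^4, so the factor x - 2 appears with exponent 4: the algebraic multiplicity is 4.

rank(A - 2I) = 2, so the eigenspace has dimension 4 - 2 = 2: the geometric multiplicity is 2.

Since 2 < 4, A is not diagonalizable.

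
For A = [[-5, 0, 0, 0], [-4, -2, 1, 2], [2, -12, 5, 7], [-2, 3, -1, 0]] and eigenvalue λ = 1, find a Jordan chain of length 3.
v_1 = [[0, 0, -2, 1]]^T, v_2 = [[0, 0, -1, 1]]^T, v_3 = [[0, 1, 3, 0]]^T

We seek v_1 ∈ ker((A - I)^3) \ ker((A - I)^2), then set v_{i+1} = (A - I) v_i.

One such chain is v_1 = [[0, 0, -2, 1]]^T, v_2 = [[0, 0, -1, 1]]^T, v_3 = [[0, 1, 3, 0]]^T. Check: (A - I) v_3 = [[0, 0, 0, 0]]^T = 0.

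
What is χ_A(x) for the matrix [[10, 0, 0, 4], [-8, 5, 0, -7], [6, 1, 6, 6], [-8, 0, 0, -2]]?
xI - A = [[x - 10, 0, 0, -4], [8, x - 5, 0, 7], [-6, -1, x - 6, -6], [8, 0, 0, x + 2]].

Expanding det(xI - A) along the first row:
det(xI - A) = + (x - 10)·det([[x - 5, 0, 7], [-1, x - 6, -6], [0, 0, x + 2]]) - (0)·det([[8, 0, 7], [-6, x - 6, -6], [8, 0, x + 2]]) + (0)·det([[8, x - 5, 7], [-6, -1, -6], [8, 0, x + 2]]) - (-4)·det([[8, x - 5, 0], [-6, -1, x - 6], [8, 0, 0]]).

Evaluating gives χ_A(x) = x^4 - 19x^3 + 130x^2 - 372x + 360 = (x - 6)^2(x - 5)(x - 2).

χ_A(x) = (x - 6)^2(x - 5)(x - 2)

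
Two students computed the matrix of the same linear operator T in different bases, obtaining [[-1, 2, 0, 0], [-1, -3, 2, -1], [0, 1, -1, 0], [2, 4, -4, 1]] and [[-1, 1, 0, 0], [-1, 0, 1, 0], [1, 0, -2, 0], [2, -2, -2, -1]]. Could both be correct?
Yes.

Two matrices over a field are similar if and only if they have the same invariant factors.

Both A and B have characteristic polynomial (x + 1)^4 and minimal polynomial (x + 1)^3. Computing further, both have invariant factors x + 1, (x + 1)^3. Hence A and B are similar.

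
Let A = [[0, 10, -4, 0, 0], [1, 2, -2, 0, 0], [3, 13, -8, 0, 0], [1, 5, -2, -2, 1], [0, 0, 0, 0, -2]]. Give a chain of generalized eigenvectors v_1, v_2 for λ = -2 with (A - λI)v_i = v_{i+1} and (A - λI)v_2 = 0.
v_1 = [[0, 0, 0, -1, 1]]^T, v_2 = [[0, 0, 0, 1, 0]]^T

We seek v_1 ∈ ker((A + 2I)^2) \ ker(A + 2I), then set v_{i+1} = (A + 2I) v_i.

One such chain is v_1 = [[0, 0, 0, -1, 1]]^T, v_2 = [[0, 0, 0, 1, 0]]^T. Check: (A + 2I) v_2 = [[0, 0, 0, 0, 0]]^T = 0.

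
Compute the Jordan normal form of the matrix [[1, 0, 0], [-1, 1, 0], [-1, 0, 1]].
J = [[1, 1, 0], [0, 1, 0], [0, 0, 1]]

The characteristic polynomial is det(xI - A) = (x - 1)^3, so the eigenvalues are 1 (algebraic multiplicity 3).

For λ = 1: rank(A - I) = 1, rank((A - I)^2) = 0. The eigenspace has dimension 3 - 1 = 2, so there are 2 Jordan blocks; the rank sequence gives block sizes [2, 1].

Assembling the blocks gives the Jordan form J above.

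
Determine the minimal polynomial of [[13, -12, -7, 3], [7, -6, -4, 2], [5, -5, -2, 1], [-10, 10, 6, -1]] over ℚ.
m_A(x) = (x - 1)^3

The characteristic polynomial factors as (x - 1)^4. The minimal polynomial is ∏(x - λ)^{k_λ} where k_λ is the size of the largest Jordan block at λ.

For λ = 1: rank(A - I) = 2, and the largest Jordan block has size 3 (the smallest k with rank((A - I)^k) = rank((A - I)^(k+1))).

So m_A(x) = (x - 1)^3.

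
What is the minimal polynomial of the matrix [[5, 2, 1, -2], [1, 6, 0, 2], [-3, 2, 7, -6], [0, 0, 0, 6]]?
The characteristic polynomial factors as (x - 6)^4. The minimal polynomial is ∏(x - λ)^{k_λ} where k_λ is the size of the largest Jordan block at λ.

For λ = 6: rank(A - 6I) = 2, and the largest Jordan block has size 3 (the smallest k with rank((A - 6I)^k) = rank((A - 6I)^(k+1))).

So m_A(x) = (x - 6)^3.

m_A(x) = (x - 6)^3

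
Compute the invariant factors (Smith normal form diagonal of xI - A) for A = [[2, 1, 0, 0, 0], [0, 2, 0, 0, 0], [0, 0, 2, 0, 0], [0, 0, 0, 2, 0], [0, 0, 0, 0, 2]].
x - 2, x - 2, x - 2, (x - 2)^2

The Jordan structure of A has elementary divisors (x - 2)^2, (x - 2), (x - 2), (x - 2). Arranging the block sizes at each eigenvalue in decreasing order and taking row products gives the invariant factors.

Invariant factors (smallest first, each dividing the next): x - 2, x - 2, x - 2, (x - 2)^2.

Check: the last factor (x - 2)^2 is the minimal polynomial, and the product (x - 2)^5 is the characteristic polynomial.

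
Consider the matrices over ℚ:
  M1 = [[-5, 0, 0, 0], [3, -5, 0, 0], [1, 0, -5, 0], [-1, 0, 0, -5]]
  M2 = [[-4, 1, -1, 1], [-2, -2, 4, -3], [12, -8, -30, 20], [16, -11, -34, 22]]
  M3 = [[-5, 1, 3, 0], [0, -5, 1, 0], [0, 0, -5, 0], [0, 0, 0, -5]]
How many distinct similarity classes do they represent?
Characteristic polynomials: χ_{M1} = (x + 5)^4, χ_{M2} = (x + 3)^2(x + 4)^2, χ_{M3} = (x + 5)^4.

{M1}: invariant factors x + 5, x + 5, (x + 5)^2.

{M2}: invariant factors (x + 3)^2(x + 4)^2.

{M3}: invariant factors x + 5, (x + 5)^3.

Matrices are similar if and only if their invariant-factor lists agree; the partition into similarity classes is {M1}, {M2}, {M3}.

3 classes: {M1}, {M2}, {M3}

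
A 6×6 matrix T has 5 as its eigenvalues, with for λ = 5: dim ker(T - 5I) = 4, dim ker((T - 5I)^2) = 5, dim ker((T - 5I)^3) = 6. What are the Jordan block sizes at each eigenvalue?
λ = 5: successive nullity increments [4, 1, 1] count blocks of size ≥ k; block sizes are [3, 1, 1, 1].

Jordan blocks: (5, 3), (5, 1), (5, 1), (5, 1)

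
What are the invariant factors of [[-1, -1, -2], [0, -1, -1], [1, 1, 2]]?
x^3

The Jordan structure of A has elementary divisors x^3. Arranging the block sizes at each eigenvalue in decreasing order and taking row products gives the invariant factors.

Invariant factors (smallest first, each dividing the next): x^3.

Check: the last factor x^3 is the minimal polynomial, and the product x^3 is the characteristic polynomial.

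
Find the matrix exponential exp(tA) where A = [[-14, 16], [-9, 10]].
A has Jordan form J = [[-2, 1], [0, -2]] with A = PJP^{-1}, so e^{tA} = P e^{tJ} P^{-1}.

For a Jordan block J_k(λ), e^{tJ_k(λ)} = e^{λt} · (I + tN + t^2 N^2/2! + ... + t^{k-1} N^{k-1}/(k-1)!) where N is the nilpotent superdiagonal part.

Assembling the blocks and conjugating back gives the entries of e^{tA} as shown above.

e^{tA} = [[(1 - 12*t)*e^{-2*t}, 16*t*e^{-2*t}], [-9*t*e^{-2*t}, (12*t + 1)*e^{-2*t}]]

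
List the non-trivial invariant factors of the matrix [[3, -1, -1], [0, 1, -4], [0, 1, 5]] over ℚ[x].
The Jordan structure of A has elementary divisors (x - 3)^3. Arranging the block sizes at each eigenvalue in decreasing order and taking row products gives the invariant factors.

Invariant factors (smallest first, each dividing the next): (x - 3)^3.

Check: the last factor (x - 3)^3 is the minimal polynomial, and the product (x - 3)^3 is the characteristic polynomial.

(x - 3)^3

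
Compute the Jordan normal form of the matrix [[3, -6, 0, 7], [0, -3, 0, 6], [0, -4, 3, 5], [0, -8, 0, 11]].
The characteristic polynomial is det(xI - A) = (x - 5)(x - 3)^3, so the eigenvalues are 3 (algebraic multiplicity 3), 5 (algebraic multiplicity 1).

For λ = 3: rank(A - 3I) = 2, rank((A - 3I)^2) = 1. The eigenspace has dimension 4 - 2 = 2, so there are 2 Jordan blocks; the rank sequence gives block sizes [2, 1].

For λ = 5: algebraic multiplicity 1 gives one 1×1 block.

Assembling the blocks gives the Jordan form J above.

J = [[3, 1, 0, 0], [0, 3, 0, 0], [0, 0, 3, 0], [0, 0, 0, 5]]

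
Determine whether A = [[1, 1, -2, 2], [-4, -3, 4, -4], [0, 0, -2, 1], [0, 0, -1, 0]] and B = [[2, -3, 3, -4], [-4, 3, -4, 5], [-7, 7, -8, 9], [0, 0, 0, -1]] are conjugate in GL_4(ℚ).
Two matrices over a field are similar if and only if they have the same invariant factors.

Both A and B have characteristic polynomial (x + 1)^4 and minimal polynomial (x + 1)^2. Computing further, both have invariant factors (x + 1)^2, (x + 1)^2. Hence A and B are similar.

Yes.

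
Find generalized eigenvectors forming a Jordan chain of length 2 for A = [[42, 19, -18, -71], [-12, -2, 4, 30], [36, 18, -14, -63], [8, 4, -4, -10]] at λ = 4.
v_1 = [[-3, 5, -1, 0]]^T, v_2 = [[-1, 2, 0, 0]]^T

We seek v_1 ∈ ker((A - 4I)^2) \ ker(A - 4I), then set v_{i+1} = (A - 4I) v_i.

One such chain is v_1 = [[-3, 5, -1, 0]]^T, v_2 = [[-1, 2, 0, 0]]^T. Check: (A - 4I) v_2 = [[0, 0, 0, 0]]^T = 0.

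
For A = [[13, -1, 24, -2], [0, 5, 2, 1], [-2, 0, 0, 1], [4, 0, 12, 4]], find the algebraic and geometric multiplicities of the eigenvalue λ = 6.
algebraic multiplicity 2, geometric multiplicity 1

The characteristic polynomial is (x - 6)^2(x - 5)^2, so the factor x - 6 appears with exponent 2: the algebraic multiplicity is 2.

rank(A - 6I) = 3, so the eigenspace has dimension 4 - 3 = 1: the geometric multiplicity is 1.

Since 1 < 2, A is not diagonalizable.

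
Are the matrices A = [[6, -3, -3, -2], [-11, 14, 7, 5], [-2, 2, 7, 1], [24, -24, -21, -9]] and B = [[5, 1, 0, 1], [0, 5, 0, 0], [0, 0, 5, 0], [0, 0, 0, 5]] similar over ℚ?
No.

trace(A) = 18 but trace(B) = 20. The trace is a similarity invariant, so A and B are not similar.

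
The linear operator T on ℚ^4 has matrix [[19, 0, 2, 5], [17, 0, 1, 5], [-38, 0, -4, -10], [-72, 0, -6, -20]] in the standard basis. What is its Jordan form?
The characteristic polynomial is det(xI - A) = x^3(x + 5), so the eigenvalues are -5 (algebraic multiplicity 1), 0 (algebraic multiplicity 3).

For λ = -5: algebraic multiplicity 1 gives one 1×1 block.

For λ = 0: rank(A) = 2, rank(A^2) = 1. The eigenspace has dimension 4 - 2 = 2, so there are 2 Jordan blocks; the rank sequence gives block sizes [2, 1].

Assembling the blocks gives the Jordan form J above.

J = [[-5, 0, 0, 0], [0, 0, 1, 0], [0, 0, 0, 0], [0, 0, 0, 0]]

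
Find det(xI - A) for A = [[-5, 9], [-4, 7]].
χ_A(x) = (x - 1)^2

xI - A = [[x + 5, -9], [4, x - 7]].

Expanding det(xI - A) along the first row:
det(xI - A) = + (x + 5)·det([[x - 7]]) - (-9)·det([[4]]).

Evaluating gives χ_A(x) = x^2 - 2x + 1 = (x - 1)^2.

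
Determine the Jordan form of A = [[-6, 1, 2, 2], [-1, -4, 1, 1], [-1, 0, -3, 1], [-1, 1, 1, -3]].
The characteristic polynomial is det(xI - A) = (x + 4)^4, so the eigenvalues are -4 (algebraic multiplicity 4).

For λ = -4: rank(A + 4I) = 2, rank((A + 4I)^2) = 1, rank((A + 4I)^3) = 0. The eigenspace has dimension 4 - 2 = 2, so there are 2 Jordan blocks; the rank sequence gives block sizes [3, 1].

Assembling the blocks gives the Jordan form J above.

J = [[-4, 1, 0, 0], [0, -4, 1, 0], [0, 0, -4, 0], [0, 0, 0, -4]]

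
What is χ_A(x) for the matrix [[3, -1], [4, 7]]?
χ_A(x) = (x - 5)^2

xI - A = [[x - 3, 1], [-4, x - 7]].

Expanding det(xI - A) along the first row:
det(xI - A) = + (x - 3)·det([[x - 7]]) - (1)·det([[-4]]).

Evaluating gives χ_A(x) = x^2 - 10x + 25 = (x - 5)^2.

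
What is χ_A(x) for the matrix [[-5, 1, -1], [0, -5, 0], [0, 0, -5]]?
xI - A = [[x + 5, -1, 1], [0, x + 5, 0], [0, 0, x + 5]].

Expanding det(xI - A) along the first row:
det(xI - A) = + (x + 5)·det([[x + 5, 0], [0, x + 5]]) - (-1)·det([[0, 0], [0, x + 5]]) + (1)·det([[0, x + 5], [0, 0]]).

Evaluating gives χ_A(x) = x^3 + 15x^2 + 75x + 125 = (x + 5)^3.

χ_A(x) = (x + 5)^3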